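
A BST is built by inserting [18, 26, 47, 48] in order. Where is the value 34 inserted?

Starting tree (level order): [18, None, 26, None, 47, None, 48]
Insertion path: 18 -> 26 -> 47
Result: insert 34 as left child of 47
Final tree (level order): [18, None, 26, None, 47, 34, 48]


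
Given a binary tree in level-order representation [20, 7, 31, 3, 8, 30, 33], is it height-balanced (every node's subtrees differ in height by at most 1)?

Tree (level-order array): [20, 7, 31, 3, 8, 30, 33]
Definition: a tree is height-balanced if, at every node, |h(left) - h(right)| <= 1 (empty subtree has height -1).
Bottom-up per-node check:
  node 3: h_left=-1, h_right=-1, diff=0 [OK], height=0
  node 8: h_left=-1, h_right=-1, diff=0 [OK], height=0
  node 7: h_left=0, h_right=0, diff=0 [OK], height=1
  node 30: h_left=-1, h_right=-1, diff=0 [OK], height=0
  node 33: h_left=-1, h_right=-1, diff=0 [OK], height=0
  node 31: h_left=0, h_right=0, diff=0 [OK], height=1
  node 20: h_left=1, h_right=1, diff=0 [OK], height=2
All nodes satisfy the balance condition.
Result: Balanced


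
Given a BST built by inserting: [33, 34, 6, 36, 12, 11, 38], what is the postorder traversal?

Tree insertion order: [33, 34, 6, 36, 12, 11, 38]
Tree (level-order array): [33, 6, 34, None, 12, None, 36, 11, None, None, 38]
Postorder traversal: [11, 12, 6, 38, 36, 34, 33]


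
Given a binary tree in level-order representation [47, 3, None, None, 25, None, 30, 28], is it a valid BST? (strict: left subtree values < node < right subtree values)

Level-order array: [47, 3, None, None, 25, None, 30, 28]
Validate using subtree bounds (lo, hi): at each node, require lo < value < hi,
then recurse left with hi=value and right with lo=value.
Preorder trace (stopping at first violation):
  at node 47 with bounds (-inf, +inf): OK
  at node 3 with bounds (-inf, 47): OK
  at node 25 with bounds (3, 47): OK
  at node 30 with bounds (25, 47): OK
  at node 28 with bounds (25, 30): OK
No violation found at any node.
Result: Valid BST


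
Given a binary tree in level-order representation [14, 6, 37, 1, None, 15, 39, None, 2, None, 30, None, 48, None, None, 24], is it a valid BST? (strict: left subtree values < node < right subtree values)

Level-order array: [14, 6, 37, 1, None, 15, 39, None, 2, None, 30, None, 48, None, None, 24]
Validate using subtree bounds (lo, hi): at each node, require lo < value < hi,
then recurse left with hi=value and right with lo=value.
Preorder trace (stopping at first violation):
  at node 14 with bounds (-inf, +inf): OK
  at node 6 with bounds (-inf, 14): OK
  at node 1 with bounds (-inf, 6): OK
  at node 2 with bounds (1, 6): OK
  at node 37 with bounds (14, +inf): OK
  at node 15 with bounds (14, 37): OK
  at node 30 with bounds (15, 37): OK
  at node 24 with bounds (15, 30): OK
  at node 39 with bounds (37, +inf): OK
  at node 48 with bounds (39, +inf): OK
No violation found at any node.
Result: Valid BST


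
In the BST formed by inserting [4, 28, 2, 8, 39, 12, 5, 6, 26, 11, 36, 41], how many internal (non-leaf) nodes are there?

Tree built from: [4, 28, 2, 8, 39, 12, 5, 6, 26, 11, 36, 41]
Tree (level-order array): [4, 2, 28, None, None, 8, 39, 5, 12, 36, 41, None, 6, 11, 26]
Rule: An internal node has at least one child.
Per-node child counts:
  node 4: 2 child(ren)
  node 2: 0 child(ren)
  node 28: 2 child(ren)
  node 8: 2 child(ren)
  node 5: 1 child(ren)
  node 6: 0 child(ren)
  node 12: 2 child(ren)
  node 11: 0 child(ren)
  node 26: 0 child(ren)
  node 39: 2 child(ren)
  node 36: 0 child(ren)
  node 41: 0 child(ren)
Matching nodes: [4, 28, 8, 5, 12, 39]
Count of internal (non-leaf) nodes: 6


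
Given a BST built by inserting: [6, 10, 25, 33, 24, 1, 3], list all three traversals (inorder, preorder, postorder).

Tree insertion order: [6, 10, 25, 33, 24, 1, 3]
Tree (level-order array): [6, 1, 10, None, 3, None, 25, None, None, 24, 33]
Inorder (L, root, R): [1, 3, 6, 10, 24, 25, 33]
Preorder (root, L, R): [6, 1, 3, 10, 25, 24, 33]
Postorder (L, R, root): [3, 1, 24, 33, 25, 10, 6]


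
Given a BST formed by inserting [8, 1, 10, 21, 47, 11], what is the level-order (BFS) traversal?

Tree insertion order: [8, 1, 10, 21, 47, 11]
Tree (level-order array): [8, 1, 10, None, None, None, 21, 11, 47]
BFS from the root, enqueuing left then right child of each popped node:
  queue [8] -> pop 8, enqueue [1, 10], visited so far: [8]
  queue [1, 10] -> pop 1, enqueue [none], visited so far: [8, 1]
  queue [10] -> pop 10, enqueue [21], visited so far: [8, 1, 10]
  queue [21] -> pop 21, enqueue [11, 47], visited so far: [8, 1, 10, 21]
  queue [11, 47] -> pop 11, enqueue [none], visited so far: [8, 1, 10, 21, 11]
  queue [47] -> pop 47, enqueue [none], visited so far: [8, 1, 10, 21, 11, 47]
Result: [8, 1, 10, 21, 11, 47]


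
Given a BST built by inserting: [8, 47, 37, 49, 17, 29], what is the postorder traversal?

Tree insertion order: [8, 47, 37, 49, 17, 29]
Tree (level-order array): [8, None, 47, 37, 49, 17, None, None, None, None, 29]
Postorder traversal: [29, 17, 37, 49, 47, 8]


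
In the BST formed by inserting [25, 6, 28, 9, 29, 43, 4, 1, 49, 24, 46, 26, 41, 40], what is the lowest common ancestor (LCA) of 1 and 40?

Tree insertion order: [25, 6, 28, 9, 29, 43, 4, 1, 49, 24, 46, 26, 41, 40]
Tree (level-order array): [25, 6, 28, 4, 9, 26, 29, 1, None, None, 24, None, None, None, 43, None, None, None, None, 41, 49, 40, None, 46]
In a BST, the LCA of p=1, q=40 is the first node v on the
root-to-leaf path with p <= v <= q (go left if both < v, right if both > v).
Walk from root:
  at 25: 1 <= 25 <= 40, this is the LCA
LCA = 25


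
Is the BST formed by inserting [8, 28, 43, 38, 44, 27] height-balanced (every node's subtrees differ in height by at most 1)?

Tree (level-order array): [8, None, 28, 27, 43, None, None, 38, 44]
Definition: a tree is height-balanced if, at every node, |h(left) - h(right)| <= 1 (empty subtree has height -1).
Bottom-up per-node check:
  node 27: h_left=-1, h_right=-1, diff=0 [OK], height=0
  node 38: h_left=-1, h_right=-1, diff=0 [OK], height=0
  node 44: h_left=-1, h_right=-1, diff=0 [OK], height=0
  node 43: h_left=0, h_right=0, diff=0 [OK], height=1
  node 28: h_left=0, h_right=1, diff=1 [OK], height=2
  node 8: h_left=-1, h_right=2, diff=3 [FAIL (|-1-2|=3 > 1)], height=3
Node 8 violates the condition: |-1 - 2| = 3 > 1.
Result: Not balanced


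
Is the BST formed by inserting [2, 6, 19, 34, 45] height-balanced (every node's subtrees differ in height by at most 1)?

Tree (level-order array): [2, None, 6, None, 19, None, 34, None, 45]
Definition: a tree is height-balanced if, at every node, |h(left) - h(right)| <= 1 (empty subtree has height -1).
Bottom-up per-node check:
  node 45: h_left=-1, h_right=-1, diff=0 [OK], height=0
  node 34: h_left=-1, h_right=0, diff=1 [OK], height=1
  node 19: h_left=-1, h_right=1, diff=2 [FAIL (|-1-1|=2 > 1)], height=2
  node 6: h_left=-1, h_right=2, diff=3 [FAIL (|-1-2|=3 > 1)], height=3
  node 2: h_left=-1, h_right=3, diff=4 [FAIL (|-1-3|=4 > 1)], height=4
Node 19 violates the condition: |-1 - 1| = 2 > 1.
Result: Not balanced


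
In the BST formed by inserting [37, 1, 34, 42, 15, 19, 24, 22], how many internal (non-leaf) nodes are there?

Tree built from: [37, 1, 34, 42, 15, 19, 24, 22]
Tree (level-order array): [37, 1, 42, None, 34, None, None, 15, None, None, 19, None, 24, 22]
Rule: An internal node has at least one child.
Per-node child counts:
  node 37: 2 child(ren)
  node 1: 1 child(ren)
  node 34: 1 child(ren)
  node 15: 1 child(ren)
  node 19: 1 child(ren)
  node 24: 1 child(ren)
  node 22: 0 child(ren)
  node 42: 0 child(ren)
Matching nodes: [37, 1, 34, 15, 19, 24]
Count of internal (non-leaf) nodes: 6


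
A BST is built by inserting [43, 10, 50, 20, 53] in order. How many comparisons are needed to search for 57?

Search path for 57: 43 -> 50 -> 53
Found: False
Comparisons: 3


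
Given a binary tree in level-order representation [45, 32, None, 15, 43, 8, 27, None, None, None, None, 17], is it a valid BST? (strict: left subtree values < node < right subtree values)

Level-order array: [45, 32, None, 15, 43, 8, 27, None, None, None, None, 17]
Validate using subtree bounds (lo, hi): at each node, require lo < value < hi,
then recurse left with hi=value and right with lo=value.
Preorder trace (stopping at first violation):
  at node 45 with bounds (-inf, +inf): OK
  at node 32 with bounds (-inf, 45): OK
  at node 15 with bounds (-inf, 32): OK
  at node 8 with bounds (-inf, 15): OK
  at node 27 with bounds (15, 32): OK
  at node 17 with bounds (15, 27): OK
  at node 43 with bounds (32, 45): OK
No violation found at any node.
Result: Valid BST


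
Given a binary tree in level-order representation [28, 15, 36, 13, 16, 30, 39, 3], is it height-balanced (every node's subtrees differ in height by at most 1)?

Tree (level-order array): [28, 15, 36, 13, 16, 30, 39, 3]
Definition: a tree is height-balanced if, at every node, |h(left) - h(right)| <= 1 (empty subtree has height -1).
Bottom-up per-node check:
  node 3: h_left=-1, h_right=-1, diff=0 [OK], height=0
  node 13: h_left=0, h_right=-1, diff=1 [OK], height=1
  node 16: h_left=-1, h_right=-1, diff=0 [OK], height=0
  node 15: h_left=1, h_right=0, diff=1 [OK], height=2
  node 30: h_left=-1, h_right=-1, diff=0 [OK], height=0
  node 39: h_left=-1, h_right=-1, diff=0 [OK], height=0
  node 36: h_left=0, h_right=0, diff=0 [OK], height=1
  node 28: h_left=2, h_right=1, diff=1 [OK], height=3
All nodes satisfy the balance condition.
Result: Balanced


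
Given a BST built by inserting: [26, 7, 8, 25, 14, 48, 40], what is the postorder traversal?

Tree insertion order: [26, 7, 8, 25, 14, 48, 40]
Tree (level-order array): [26, 7, 48, None, 8, 40, None, None, 25, None, None, 14]
Postorder traversal: [14, 25, 8, 7, 40, 48, 26]


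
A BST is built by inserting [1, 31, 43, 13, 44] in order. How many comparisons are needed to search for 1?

Search path for 1: 1
Found: True
Comparisons: 1


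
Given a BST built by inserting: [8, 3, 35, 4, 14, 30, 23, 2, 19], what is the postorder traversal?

Tree insertion order: [8, 3, 35, 4, 14, 30, 23, 2, 19]
Tree (level-order array): [8, 3, 35, 2, 4, 14, None, None, None, None, None, None, 30, 23, None, 19]
Postorder traversal: [2, 4, 3, 19, 23, 30, 14, 35, 8]


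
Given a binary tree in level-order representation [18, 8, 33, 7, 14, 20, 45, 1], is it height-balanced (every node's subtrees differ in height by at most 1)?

Tree (level-order array): [18, 8, 33, 7, 14, 20, 45, 1]
Definition: a tree is height-balanced if, at every node, |h(left) - h(right)| <= 1 (empty subtree has height -1).
Bottom-up per-node check:
  node 1: h_left=-1, h_right=-1, diff=0 [OK], height=0
  node 7: h_left=0, h_right=-1, diff=1 [OK], height=1
  node 14: h_left=-1, h_right=-1, diff=0 [OK], height=0
  node 8: h_left=1, h_right=0, diff=1 [OK], height=2
  node 20: h_left=-1, h_right=-1, diff=0 [OK], height=0
  node 45: h_left=-1, h_right=-1, diff=0 [OK], height=0
  node 33: h_left=0, h_right=0, diff=0 [OK], height=1
  node 18: h_left=2, h_right=1, diff=1 [OK], height=3
All nodes satisfy the balance condition.
Result: Balanced


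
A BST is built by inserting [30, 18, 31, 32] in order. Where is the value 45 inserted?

Starting tree (level order): [30, 18, 31, None, None, None, 32]
Insertion path: 30 -> 31 -> 32
Result: insert 45 as right child of 32
Final tree (level order): [30, 18, 31, None, None, None, 32, None, 45]


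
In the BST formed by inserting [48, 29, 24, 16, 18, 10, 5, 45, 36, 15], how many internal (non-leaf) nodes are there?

Tree built from: [48, 29, 24, 16, 18, 10, 5, 45, 36, 15]
Tree (level-order array): [48, 29, None, 24, 45, 16, None, 36, None, 10, 18, None, None, 5, 15]
Rule: An internal node has at least one child.
Per-node child counts:
  node 48: 1 child(ren)
  node 29: 2 child(ren)
  node 24: 1 child(ren)
  node 16: 2 child(ren)
  node 10: 2 child(ren)
  node 5: 0 child(ren)
  node 15: 0 child(ren)
  node 18: 0 child(ren)
  node 45: 1 child(ren)
  node 36: 0 child(ren)
Matching nodes: [48, 29, 24, 16, 10, 45]
Count of internal (non-leaf) nodes: 6


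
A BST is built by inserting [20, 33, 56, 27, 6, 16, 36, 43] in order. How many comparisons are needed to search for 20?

Search path for 20: 20
Found: True
Comparisons: 1


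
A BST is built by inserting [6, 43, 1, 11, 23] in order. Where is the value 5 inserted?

Starting tree (level order): [6, 1, 43, None, None, 11, None, None, 23]
Insertion path: 6 -> 1
Result: insert 5 as right child of 1
Final tree (level order): [6, 1, 43, None, 5, 11, None, None, None, None, 23]


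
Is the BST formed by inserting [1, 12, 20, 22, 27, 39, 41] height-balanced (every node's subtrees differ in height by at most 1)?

Tree (level-order array): [1, None, 12, None, 20, None, 22, None, 27, None, 39, None, 41]
Definition: a tree is height-balanced if, at every node, |h(left) - h(right)| <= 1 (empty subtree has height -1).
Bottom-up per-node check:
  node 41: h_left=-1, h_right=-1, diff=0 [OK], height=0
  node 39: h_left=-1, h_right=0, diff=1 [OK], height=1
  node 27: h_left=-1, h_right=1, diff=2 [FAIL (|-1-1|=2 > 1)], height=2
  node 22: h_left=-1, h_right=2, diff=3 [FAIL (|-1-2|=3 > 1)], height=3
  node 20: h_left=-1, h_right=3, diff=4 [FAIL (|-1-3|=4 > 1)], height=4
  node 12: h_left=-1, h_right=4, diff=5 [FAIL (|-1-4|=5 > 1)], height=5
  node 1: h_left=-1, h_right=5, diff=6 [FAIL (|-1-5|=6 > 1)], height=6
Node 27 violates the condition: |-1 - 1| = 2 > 1.
Result: Not balanced


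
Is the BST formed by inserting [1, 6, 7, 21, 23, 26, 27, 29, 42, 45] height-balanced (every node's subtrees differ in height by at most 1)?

Tree (level-order array): [1, None, 6, None, 7, None, 21, None, 23, None, 26, None, 27, None, 29, None, 42, None, 45]
Definition: a tree is height-balanced if, at every node, |h(left) - h(right)| <= 1 (empty subtree has height -1).
Bottom-up per-node check:
  node 45: h_left=-1, h_right=-1, diff=0 [OK], height=0
  node 42: h_left=-1, h_right=0, diff=1 [OK], height=1
  node 29: h_left=-1, h_right=1, diff=2 [FAIL (|-1-1|=2 > 1)], height=2
  node 27: h_left=-1, h_right=2, diff=3 [FAIL (|-1-2|=3 > 1)], height=3
  node 26: h_left=-1, h_right=3, diff=4 [FAIL (|-1-3|=4 > 1)], height=4
  node 23: h_left=-1, h_right=4, diff=5 [FAIL (|-1-4|=5 > 1)], height=5
  node 21: h_left=-1, h_right=5, diff=6 [FAIL (|-1-5|=6 > 1)], height=6
  node 7: h_left=-1, h_right=6, diff=7 [FAIL (|-1-6|=7 > 1)], height=7
  node 6: h_left=-1, h_right=7, diff=8 [FAIL (|-1-7|=8 > 1)], height=8
  node 1: h_left=-1, h_right=8, diff=9 [FAIL (|-1-8|=9 > 1)], height=9
Node 29 violates the condition: |-1 - 1| = 2 > 1.
Result: Not balanced


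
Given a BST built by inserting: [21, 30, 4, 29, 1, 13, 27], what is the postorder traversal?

Tree insertion order: [21, 30, 4, 29, 1, 13, 27]
Tree (level-order array): [21, 4, 30, 1, 13, 29, None, None, None, None, None, 27]
Postorder traversal: [1, 13, 4, 27, 29, 30, 21]


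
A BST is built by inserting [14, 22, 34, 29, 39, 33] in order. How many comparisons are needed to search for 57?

Search path for 57: 14 -> 22 -> 34 -> 39
Found: False
Comparisons: 4


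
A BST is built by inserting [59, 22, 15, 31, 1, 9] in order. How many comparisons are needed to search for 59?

Search path for 59: 59
Found: True
Comparisons: 1


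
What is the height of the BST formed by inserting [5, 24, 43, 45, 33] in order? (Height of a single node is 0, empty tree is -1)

Insertion order: [5, 24, 43, 45, 33]
Tree (level-order array): [5, None, 24, None, 43, 33, 45]
Compute height bottom-up (empty subtree = -1):
  height(33) = 1 + max(-1, -1) = 0
  height(45) = 1 + max(-1, -1) = 0
  height(43) = 1 + max(0, 0) = 1
  height(24) = 1 + max(-1, 1) = 2
  height(5) = 1 + max(-1, 2) = 3
Height = 3


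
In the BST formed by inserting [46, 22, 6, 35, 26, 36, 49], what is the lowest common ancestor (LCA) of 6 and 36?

Tree insertion order: [46, 22, 6, 35, 26, 36, 49]
Tree (level-order array): [46, 22, 49, 6, 35, None, None, None, None, 26, 36]
In a BST, the LCA of p=6, q=36 is the first node v on the
root-to-leaf path with p <= v <= q (go left if both < v, right if both > v).
Walk from root:
  at 46: both 6 and 36 < 46, go left
  at 22: 6 <= 22 <= 36, this is the LCA
LCA = 22


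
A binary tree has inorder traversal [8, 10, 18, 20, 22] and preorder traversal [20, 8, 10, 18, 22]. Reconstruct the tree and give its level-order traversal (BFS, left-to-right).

Inorder:  [8, 10, 18, 20, 22]
Preorder: [20, 8, 10, 18, 22]
Algorithm: preorder visits root first, so consume preorder in order;
for each root, split the current inorder slice at that value into
left-subtree inorder and right-subtree inorder, then recurse.
Recursive splits:
  root=20; inorder splits into left=[8, 10, 18], right=[22]
  root=8; inorder splits into left=[], right=[10, 18]
  root=10; inorder splits into left=[], right=[18]
  root=18; inorder splits into left=[], right=[]
  root=22; inorder splits into left=[], right=[]
Reconstructed level-order: [20, 8, 22, 10, 18]


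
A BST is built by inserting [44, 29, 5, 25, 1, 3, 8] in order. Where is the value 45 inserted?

Starting tree (level order): [44, 29, None, 5, None, 1, 25, None, 3, 8]
Insertion path: 44
Result: insert 45 as right child of 44
Final tree (level order): [44, 29, 45, 5, None, None, None, 1, 25, None, 3, 8]


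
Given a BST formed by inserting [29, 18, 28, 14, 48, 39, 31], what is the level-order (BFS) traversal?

Tree insertion order: [29, 18, 28, 14, 48, 39, 31]
Tree (level-order array): [29, 18, 48, 14, 28, 39, None, None, None, None, None, 31]
BFS from the root, enqueuing left then right child of each popped node:
  queue [29] -> pop 29, enqueue [18, 48], visited so far: [29]
  queue [18, 48] -> pop 18, enqueue [14, 28], visited so far: [29, 18]
  queue [48, 14, 28] -> pop 48, enqueue [39], visited so far: [29, 18, 48]
  queue [14, 28, 39] -> pop 14, enqueue [none], visited so far: [29, 18, 48, 14]
  queue [28, 39] -> pop 28, enqueue [none], visited so far: [29, 18, 48, 14, 28]
  queue [39] -> pop 39, enqueue [31], visited so far: [29, 18, 48, 14, 28, 39]
  queue [31] -> pop 31, enqueue [none], visited so far: [29, 18, 48, 14, 28, 39, 31]
Result: [29, 18, 48, 14, 28, 39, 31]


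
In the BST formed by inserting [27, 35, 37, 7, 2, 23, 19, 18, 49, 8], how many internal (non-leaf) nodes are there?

Tree built from: [27, 35, 37, 7, 2, 23, 19, 18, 49, 8]
Tree (level-order array): [27, 7, 35, 2, 23, None, 37, None, None, 19, None, None, 49, 18, None, None, None, 8]
Rule: An internal node has at least one child.
Per-node child counts:
  node 27: 2 child(ren)
  node 7: 2 child(ren)
  node 2: 0 child(ren)
  node 23: 1 child(ren)
  node 19: 1 child(ren)
  node 18: 1 child(ren)
  node 8: 0 child(ren)
  node 35: 1 child(ren)
  node 37: 1 child(ren)
  node 49: 0 child(ren)
Matching nodes: [27, 7, 23, 19, 18, 35, 37]
Count of internal (non-leaf) nodes: 7


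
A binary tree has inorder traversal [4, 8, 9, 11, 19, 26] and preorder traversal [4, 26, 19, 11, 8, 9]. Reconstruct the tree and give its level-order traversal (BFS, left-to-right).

Inorder:  [4, 8, 9, 11, 19, 26]
Preorder: [4, 26, 19, 11, 8, 9]
Algorithm: preorder visits root first, so consume preorder in order;
for each root, split the current inorder slice at that value into
left-subtree inorder and right-subtree inorder, then recurse.
Recursive splits:
  root=4; inorder splits into left=[], right=[8, 9, 11, 19, 26]
  root=26; inorder splits into left=[8, 9, 11, 19], right=[]
  root=19; inorder splits into left=[8, 9, 11], right=[]
  root=11; inorder splits into left=[8, 9], right=[]
  root=8; inorder splits into left=[], right=[9]
  root=9; inorder splits into left=[], right=[]
Reconstructed level-order: [4, 26, 19, 11, 8, 9]


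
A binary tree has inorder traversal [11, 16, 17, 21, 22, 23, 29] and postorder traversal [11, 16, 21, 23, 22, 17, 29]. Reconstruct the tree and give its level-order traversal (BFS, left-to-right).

Inorder:   [11, 16, 17, 21, 22, 23, 29]
Postorder: [11, 16, 21, 23, 22, 17, 29]
Algorithm: postorder visits root last, so walk postorder right-to-left;
each value is the root of the current inorder slice — split it at that
value, recurse on the right subtree first, then the left.
Recursive splits:
  root=29; inorder splits into left=[11, 16, 17, 21, 22, 23], right=[]
  root=17; inorder splits into left=[11, 16], right=[21, 22, 23]
  root=22; inorder splits into left=[21], right=[23]
  root=23; inorder splits into left=[], right=[]
  root=21; inorder splits into left=[], right=[]
  root=16; inorder splits into left=[11], right=[]
  root=11; inorder splits into left=[], right=[]
Reconstructed level-order: [29, 17, 16, 22, 11, 21, 23]


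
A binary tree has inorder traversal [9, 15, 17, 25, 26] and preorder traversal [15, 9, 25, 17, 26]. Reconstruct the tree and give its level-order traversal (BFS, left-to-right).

Inorder:  [9, 15, 17, 25, 26]
Preorder: [15, 9, 25, 17, 26]
Algorithm: preorder visits root first, so consume preorder in order;
for each root, split the current inorder slice at that value into
left-subtree inorder and right-subtree inorder, then recurse.
Recursive splits:
  root=15; inorder splits into left=[9], right=[17, 25, 26]
  root=9; inorder splits into left=[], right=[]
  root=25; inorder splits into left=[17], right=[26]
  root=17; inorder splits into left=[], right=[]
  root=26; inorder splits into left=[], right=[]
Reconstructed level-order: [15, 9, 25, 17, 26]


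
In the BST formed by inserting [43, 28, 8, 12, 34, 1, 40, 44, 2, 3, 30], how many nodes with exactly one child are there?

Tree built from: [43, 28, 8, 12, 34, 1, 40, 44, 2, 3, 30]
Tree (level-order array): [43, 28, 44, 8, 34, None, None, 1, 12, 30, 40, None, 2, None, None, None, None, None, None, None, 3]
Rule: These are nodes with exactly 1 non-null child.
Per-node child counts:
  node 43: 2 child(ren)
  node 28: 2 child(ren)
  node 8: 2 child(ren)
  node 1: 1 child(ren)
  node 2: 1 child(ren)
  node 3: 0 child(ren)
  node 12: 0 child(ren)
  node 34: 2 child(ren)
  node 30: 0 child(ren)
  node 40: 0 child(ren)
  node 44: 0 child(ren)
Matching nodes: [1, 2]
Count of nodes with exactly one child: 2


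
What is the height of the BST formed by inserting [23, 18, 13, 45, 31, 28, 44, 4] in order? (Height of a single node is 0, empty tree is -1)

Insertion order: [23, 18, 13, 45, 31, 28, 44, 4]
Tree (level-order array): [23, 18, 45, 13, None, 31, None, 4, None, 28, 44]
Compute height bottom-up (empty subtree = -1):
  height(4) = 1 + max(-1, -1) = 0
  height(13) = 1 + max(0, -1) = 1
  height(18) = 1 + max(1, -1) = 2
  height(28) = 1 + max(-1, -1) = 0
  height(44) = 1 + max(-1, -1) = 0
  height(31) = 1 + max(0, 0) = 1
  height(45) = 1 + max(1, -1) = 2
  height(23) = 1 + max(2, 2) = 3
Height = 3


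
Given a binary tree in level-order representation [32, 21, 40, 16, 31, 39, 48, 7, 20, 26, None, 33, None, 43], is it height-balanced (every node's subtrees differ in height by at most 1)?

Tree (level-order array): [32, 21, 40, 16, 31, 39, 48, 7, 20, 26, None, 33, None, 43]
Definition: a tree is height-balanced if, at every node, |h(left) - h(right)| <= 1 (empty subtree has height -1).
Bottom-up per-node check:
  node 7: h_left=-1, h_right=-1, diff=0 [OK], height=0
  node 20: h_left=-1, h_right=-1, diff=0 [OK], height=0
  node 16: h_left=0, h_right=0, diff=0 [OK], height=1
  node 26: h_left=-1, h_right=-1, diff=0 [OK], height=0
  node 31: h_left=0, h_right=-1, diff=1 [OK], height=1
  node 21: h_left=1, h_right=1, diff=0 [OK], height=2
  node 33: h_left=-1, h_right=-1, diff=0 [OK], height=0
  node 39: h_left=0, h_right=-1, diff=1 [OK], height=1
  node 43: h_left=-1, h_right=-1, diff=0 [OK], height=0
  node 48: h_left=0, h_right=-1, diff=1 [OK], height=1
  node 40: h_left=1, h_right=1, diff=0 [OK], height=2
  node 32: h_left=2, h_right=2, diff=0 [OK], height=3
All nodes satisfy the balance condition.
Result: Balanced


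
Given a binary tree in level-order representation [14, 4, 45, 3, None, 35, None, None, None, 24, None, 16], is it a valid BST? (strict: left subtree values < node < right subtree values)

Level-order array: [14, 4, 45, 3, None, 35, None, None, None, 24, None, 16]
Validate using subtree bounds (lo, hi): at each node, require lo < value < hi,
then recurse left with hi=value and right with lo=value.
Preorder trace (stopping at first violation):
  at node 14 with bounds (-inf, +inf): OK
  at node 4 with bounds (-inf, 14): OK
  at node 3 with bounds (-inf, 4): OK
  at node 45 with bounds (14, +inf): OK
  at node 35 with bounds (14, 45): OK
  at node 24 with bounds (14, 35): OK
  at node 16 with bounds (14, 24): OK
No violation found at any node.
Result: Valid BST


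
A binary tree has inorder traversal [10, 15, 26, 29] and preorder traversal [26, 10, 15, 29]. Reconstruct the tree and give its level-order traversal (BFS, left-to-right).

Inorder:  [10, 15, 26, 29]
Preorder: [26, 10, 15, 29]
Algorithm: preorder visits root first, so consume preorder in order;
for each root, split the current inorder slice at that value into
left-subtree inorder and right-subtree inorder, then recurse.
Recursive splits:
  root=26; inorder splits into left=[10, 15], right=[29]
  root=10; inorder splits into left=[], right=[15]
  root=15; inorder splits into left=[], right=[]
  root=29; inorder splits into left=[], right=[]
Reconstructed level-order: [26, 10, 29, 15]


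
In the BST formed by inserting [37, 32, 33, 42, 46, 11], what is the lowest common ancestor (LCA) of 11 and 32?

Tree insertion order: [37, 32, 33, 42, 46, 11]
Tree (level-order array): [37, 32, 42, 11, 33, None, 46]
In a BST, the LCA of p=11, q=32 is the first node v on the
root-to-leaf path with p <= v <= q (go left if both < v, right if both > v).
Walk from root:
  at 37: both 11 and 32 < 37, go left
  at 32: 11 <= 32 <= 32, this is the LCA
LCA = 32


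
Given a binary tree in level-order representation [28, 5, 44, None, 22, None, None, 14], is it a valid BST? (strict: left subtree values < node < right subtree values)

Level-order array: [28, 5, 44, None, 22, None, None, 14]
Validate using subtree bounds (lo, hi): at each node, require lo < value < hi,
then recurse left with hi=value and right with lo=value.
Preorder trace (stopping at first violation):
  at node 28 with bounds (-inf, +inf): OK
  at node 5 with bounds (-inf, 28): OK
  at node 22 with bounds (5, 28): OK
  at node 14 with bounds (5, 22): OK
  at node 44 with bounds (28, +inf): OK
No violation found at any node.
Result: Valid BST


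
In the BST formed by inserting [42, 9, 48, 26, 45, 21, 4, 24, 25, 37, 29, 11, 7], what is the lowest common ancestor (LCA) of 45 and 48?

Tree insertion order: [42, 9, 48, 26, 45, 21, 4, 24, 25, 37, 29, 11, 7]
Tree (level-order array): [42, 9, 48, 4, 26, 45, None, None, 7, 21, 37, None, None, None, None, 11, 24, 29, None, None, None, None, 25]
In a BST, the LCA of p=45, q=48 is the first node v on the
root-to-leaf path with p <= v <= q (go left if both < v, right if both > v).
Walk from root:
  at 42: both 45 and 48 > 42, go right
  at 48: 45 <= 48 <= 48, this is the LCA
LCA = 48


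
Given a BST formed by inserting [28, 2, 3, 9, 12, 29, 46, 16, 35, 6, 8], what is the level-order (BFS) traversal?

Tree insertion order: [28, 2, 3, 9, 12, 29, 46, 16, 35, 6, 8]
Tree (level-order array): [28, 2, 29, None, 3, None, 46, None, 9, 35, None, 6, 12, None, None, None, 8, None, 16]
BFS from the root, enqueuing left then right child of each popped node:
  queue [28] -> pop 28, enqueue [2, 29], visited so far: [28]
  queue [2, 29] -> pop 2, enqueue [3], visited so far: [28, 2]
  queue [29, 3] -> pop 29, enqueue [46], visited so far: [28, 2, 29]
  queue [3, 46] -> pop 3, enqueue [9], visited so far: [28, 2, 29, 3]
  queue [46, 9] -> pop 46, enqueue [35], visited so far: [28, 2, 29, 3, 46]
  queue [9, 35] -> pop 9, enqueue [6, 12], visited so far: [28, 2, 29, 3, 46, 9]
  queue [35, 6, 12] -> pop 35, enqueue [none], visited so far: [28, 2, 29, 3, 46, 9, 35]
  queue [6, 12] -> pop 6, enqueue [8], visited so far: [28, 2, 29, 3, 46, 9, 35, 6]
  queue [12, 8] -> pop 12, enqueue [16], visited so far: [28, 2, 29, 3, 46, 9, 35, 6, 12]
  queue [8, 16] -> pop 8, enqueue [none], visited so far: [28, 2, 29, 3, 46, 9, 35, 6, 12, 8]
  queue [16] -> pop 16, enqueue [none], visited so far: [28, 2, 29, 3, 46, 9, 35, 6, 12, 8, 16]
Result: [28, 2, 29, 3, 46, 9, 35, 6, 12, 8, 16]


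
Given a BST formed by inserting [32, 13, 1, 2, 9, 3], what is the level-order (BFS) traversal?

Tree insertion order: [32, 13, 1, 2, 9, 3]
Tree (level-order array): [32, 13, None, 1, None, None, 2, None, 9, 3]
BFS from the root, enqueuing left then right child of each popped node:
  queue [32] -> pop 32, enqueue [13], visited so far: [32]
  queue [13] -> pop 13, enqueue [1], visited so far: [32, 13]
  queue [1] -> pop 1, enqueue [2], visited so far: [32, 13, 1]
  queue [2] -> pop 2, enqueue [9], visited so far: [32, 13, 1, 2]
  queue [9] -> pop 9, enqueue [3], visited so far: [32, 13, 1, 2, 9]
  queue [3] -> pop 3, enqueue [none], visited so far: [32, 13, 1, 2, 9, 3]
Result: [32, 13, 1, 2, 9, 3]


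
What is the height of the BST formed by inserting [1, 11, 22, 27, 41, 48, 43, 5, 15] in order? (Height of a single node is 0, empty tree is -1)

Insertion order: [1, 11, 22, 27, 41, 48, 43, 5, 15]
Tree (level-order array): [1, None, 11, 5, 22, None, None, 15, 27, None, None, None, 41, None, 48, 43]
Compute height bottom-up (empty subtree = -1):
  height(5) = 1 + max(-1, -1) = 0
  height(15) = 1 + max(-1, -1) = 0
  height(43) = 1 + max(-1, -1) = 0
  height(48) = 1 + max(0, -1) = 1
  height(41) = 1 + max(-1, 1) = 2
  height(27) = 1 + max(-1, 2) = 3
  height(22) = 1 + max(0, 3) = 4
  height(11) = 1 + max(0, 4) = 5
  height(1) = 1 + max(-1, 5) = 6
Height = 6


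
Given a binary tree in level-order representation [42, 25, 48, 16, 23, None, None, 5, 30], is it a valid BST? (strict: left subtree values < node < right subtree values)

Level-order array: [42, 25, 48, 16, 23, None, None, 5, 30]
Validate using subtree bounds (lo, hi): at each node, require lo < value < hi,
then recurse left with hi=value and right with lo=value.
Preorder trace (stopping at first violation):
  at node 42 with bounds (-inf, +inf): OK
  at node 25 with bounds (-inf, 42): OK
  at node 16 with bounds (-inf, 25): OK
  at node 5 with bounds (-inf, 16): OK
  at node 30 with bounds (16, 25): VIOLATION
Node 30 violates its bound: not (16 < 30 < 25).
Result: Not a valid BST


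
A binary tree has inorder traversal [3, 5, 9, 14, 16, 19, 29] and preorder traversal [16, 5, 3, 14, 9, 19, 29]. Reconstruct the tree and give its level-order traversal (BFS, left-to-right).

Inorder:  [3, 5, 9, 14, 16, 19, 29]
Preorder: [16, 5, 3, 14, 9, 19, 29]
Algorithm: preorder visits root first, so consume preorder in order;
for each root, split the current inorder slice at that value into
left-subtree inorder and right-subtree inorder, then recurse.
Recursive splits:
  root=16; inorder splits into left=[3, 5, 9, 14], right=[19, 29]
  root=5; inorder splits into left=[3], right=[9, 14]
  root=3; inorder splits into left=[], right=[]
  root=14; inorder splits into left=[9], right=[]
  root=9; inorder splits into left=[], right=[]
  root=19; inorder splits into left=[], right=[29]
  root=29; inorder splits into left=[], right=[]
Reconstructed level-order: [16, 5, 19, 3, 14, 29, 9]


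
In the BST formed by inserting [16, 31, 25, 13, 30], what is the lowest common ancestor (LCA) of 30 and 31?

Tree insertion order: [16, 31, 25, 13, 30]
Tree (level-order array): [16, 13, 31, None, None, 25, None, None, 30]
In a BST, the LCA of p=30, q=31 is the first node v on the
root-to-leaf path with p <= v <= q (go left if both < v, right if both > v).
Walk from root:
  at 16: both 30 and 31 > 16, go right
  at 31: 30 <= 31 <= 31, this is the LCA
LCA = 31


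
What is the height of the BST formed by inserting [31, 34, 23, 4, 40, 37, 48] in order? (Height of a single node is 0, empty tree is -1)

Insertion order: [31, 34, 23, 4, 40, 37, 48]
Tree (level-order array): [31, 23, 34, 4, None, None, 40, None, None, 37, 48]
Compute height bottom-up (empty subtree = -1):
  height(4) = 1 + max(-1, -1) = 0
  height(23) = 1 + max(0, -1) = 1
  height(37) = 1 + max(-1, -1) = 0
  height(48) = 1 + max(-1, -1) = 0
  height(40) = 1 + max(0, 0) = 1
  height(34) = 1 + max(-1, 1) = 2
  height(31) = 1 + max(1, 2) = 3
Height = 3


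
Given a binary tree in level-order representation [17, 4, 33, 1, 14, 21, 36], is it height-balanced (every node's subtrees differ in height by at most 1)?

Tree (level-order array): [17, 4, 33, 1, 14, 21, 36]
Definition: a tree is height-balanced if, at every node, |h(left) - h(right)| <= 1 (empty subtree has height -1).
Bottom-up per-node check:
  node 1: h_left=-1, h_right=-1, diff=0 [OK], height=0
  node 14: h_left=-1, h_right=-1, diff=0 [OK], height=0
  node 4: h_left=0, h_right=0, diff=0 [OK], height=1
  node 21: h_left=-1, h_right=-1, diff=0 [OK], height=0
  node 36: h_left=-1, h_right=-1, diff=0 [OK], height=0
  node 33: h_left=0, h_right=0, diff=0 [OK], height=1
  node 17: h_left=1, h_right=1, diff=0 [OK], height=2
All nodes satisfy the balance condition.
Result: Balanced


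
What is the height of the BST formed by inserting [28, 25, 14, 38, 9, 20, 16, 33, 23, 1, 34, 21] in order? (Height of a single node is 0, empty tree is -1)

Insertion order: [28, 25, 14, 38, 9, 20, 16, 33, 23, 1, 34, 21]
Tree (level-order array): [28, 25, 38, 14, None, 33, None, 9, 20, None, 34, 1, None, 16, 23, None, None, None, None, None, None, 21]
Compute height bottom-up (empty subtree = -1):
  height(1) = 1 + max(-1, -1) = 0
  height(9) = 1 + max(0, -1) = 1
  height(16) = 1 + max(-1, -1) = 0
  height(21) = 1 + max(-1, -1) = 0
  height(23) = 1 + max(0, -1) = 1
  height(20) = 1 + max(0, 1) = 2
  height(14) = 1 + max(1, 2) = 3
  height(25) = 1 + max(3, -1) = 4
  height(34) = 1 + max(-1, -1) = 0
  height(33) = 1 + max(-1, 0) = 1
  height(38) = 1 + max(1, -1) = 2
  height(28) = 1 + max(4, 2) = 5
Height = 5


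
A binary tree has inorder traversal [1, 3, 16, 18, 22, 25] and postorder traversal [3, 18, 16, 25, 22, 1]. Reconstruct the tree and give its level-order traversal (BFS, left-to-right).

Inorder:   [1, 3, 16, 18, 22, 25]
Postorder: [3, 18, 16, 25, 22, 1]
Algorithm: postorder visits root last, so walk postorder right-to-left;
each value is the root of the current inorder slice — split it at that
value, recurse on the right subtree first, then the left.
Recursive splits:
  root=1; inorder splits into left=[], right=[3, 16, 18, 22, 25]
  root=22; inorder splits into left=[3, 16, 18], right=[25]
  root=25; inorder splits into left=[], right=[]
  root=16; inorder splits into left=[3], right=[18]
  root=18; inorder splits into left=[], right=[]
  root=3; inorder splits into left=[], right=[]
Reconstructed level-order: [1, 22, 16, 25, 3, 18]


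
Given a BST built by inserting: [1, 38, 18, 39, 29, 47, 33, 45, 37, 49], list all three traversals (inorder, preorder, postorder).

Tree insertion order: [1, 38, 18, 39, 29, 47, 33, 45, 37, 49]
Tree (level-order array): [1, None, 38, 18, 39, None, 29, None, 47, None, 33, 45, 49, None, 37]
Inorder (L, root, R): [1, 18, 29, 33, 37, 38, 39, 45, 47, 49]
Preorder (root, L, R): [1, 38, 18, 29, 33, 37, 39, 47, 45, 49]
Postorder (L, R, root): [37, 33, 29, 18, 45, 49, 47, 39, 38, 1]


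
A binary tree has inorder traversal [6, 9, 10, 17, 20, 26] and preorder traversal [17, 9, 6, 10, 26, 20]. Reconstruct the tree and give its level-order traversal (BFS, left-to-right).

Inorder:  [6, 9, 10, 17, 20, 26]
Preorder: [17, 9, 6, 10, 26, 20]
Algorithm: preorder visits root first, so consume preorder in order;
for each root, split the current inorder slice at that value into
left-subtree inorder and right-subtree inorder, then recurse.
Recursive splits:
  root=17; inorder splits into left=[6, 9, 10], right=[20, 26]
  root=9; inorder splits into left=[6], right=[10]
  root=6; inorder splits into left=[], right=[]
  root=10; inorder splits into left=[], right=[]
  root=26; inorder splits into left=[20], right=[]
  root=20; inorder splits into left=[], right=[]
Reconstructed level-order: [17, 9, 26, 6, 10, 20]


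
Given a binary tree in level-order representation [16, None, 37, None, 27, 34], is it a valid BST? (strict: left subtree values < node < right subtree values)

Level-order array: [16, None, 37, None, 27, 34]
Validate using subtree bounds (lo, hi): at each node, require lo < value < hi,
then recurse left with hi=value and right with lo=value.
Preorder trace (stopping at first violation):
  at node 16 with bounds (-inf, +inf): OK
  at node 37 with bounds (16, +inf): OK
  at node 27 with bounds (37, +inf): VIOLATION
Node 27 violates its bound: not (37 < 27 < +inf).
Result: Not a valid BST


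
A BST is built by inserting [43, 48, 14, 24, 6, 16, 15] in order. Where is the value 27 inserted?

Starting tree (level order): [43, 14, 48, 6, 24, None, None, None, None, 16, None, 15]
Insertion path: 43 -> 14 -> 24
Result: insert 27 as right child of 24
Final tree (level order): [43, 14, 48, 6, 24, None, None, None, None, 16, 27, 15]


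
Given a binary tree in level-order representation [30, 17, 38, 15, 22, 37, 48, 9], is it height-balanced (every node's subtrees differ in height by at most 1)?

Tree (level-order array): [30, 17, 38, 15, 22, 37, 48, 9]
Definition: a tree is height-balanced if, at every node, |h(left) - h(right)| <= 1 (empty subtree has height -1).
Bottom-up per-node check:
  node 9: h_left=-1, h_right=-1, diff=0 [OK], height=0
  node 15: h_left=0, h_right=-1, diff=1 [OK], height=1
  node 22: h_left=-1, h_right=-1, diff=0 [OK], height=0
  node 17: h_left=1, h_right=0, diff=1 [OK], height=2
  node 37: h_left=-1, h_right=-1, diff=0 [OK], height=0
  node 48: h_left=-1, h_right=-1, diff=0 [OK], height=0
  node 38: h_left=0, h_right=0, diff=0 [OK], height=1
  node 30: h_left=2, h_right=1, diff=1 [OK], height=3
All nodes satisfy the balance condition.
Result: Balanced


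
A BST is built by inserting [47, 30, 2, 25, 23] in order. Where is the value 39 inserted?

Starting tree (level order): [47, 30, None, 2, None, None, 25, 23]
Insertion path: 47 -> 30
Result: insert 39 as right child of 30
Final tree (level order): [47, 30, None, 2, 39, None, 25, None, None, 23]


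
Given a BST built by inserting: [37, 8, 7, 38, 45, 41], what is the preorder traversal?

Tree insertion order: [37, 8, 7, 38, 45, 41]
Tree (level-order array): [37, 8, 38, 7, None, None, 45, None, None, 41]
Preorder traversal: [37, 8, 7, 38, 45, 41]


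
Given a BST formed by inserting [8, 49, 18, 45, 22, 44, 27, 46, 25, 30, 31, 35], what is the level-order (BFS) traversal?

Tree insertion order: [8, 49, 18, 45, 22, 44, 27, 46, 25, 30, 31, 35]
Tree (level-order array): [8, None, 49, 18, None, None, 45, 22, 46, None, 44, None, None, 27, None, 25, 30, None, None, None, 31, None, 35]
BFS from the root, enqueuing left then right child of each popped node:
  queue [8] -> pop 8, enqueue [49], visited so far: [8]
  queue [49] -> pop 49, enqueue [18], visited so far: [8, 49]
  queue [18] -> pop 18, enqueue [45], visited so far: [8, 49, 18]
  queue [45] -> pop 45, enqueue [22, 46], visited so far: [8, 49, 18, 45]
  queue [22, 46] -> pop 22, enqueue [44], visited so far: [8, 49, 18, 45, 22]
  queue [46, 44] -> pop 46, enqueue [none], visited so far: [8, 49, 18, 45, 22, 46]
  queue [44] -> pop 44, enqueue [27], visited so far: [8, 49, 18, 45, 22, 46, 44]
  queue [27] -> pop 27, enqueue [25, 30], visited so far: [8, 49, 18, 45, 22, 46, 44, 27]
  queue [25, 30] -> pop 25, enqueue [none], visited so far: [8, 49, 18, 45, 22, 46, 44, 27, 25]
  queue [30] -> pop 30, enqueue [31], visited so far: [8, 49, 18, 45, 22, 46, 44, 27, 25, 30]
  queue [31] -> pop 31, enqueue [35], visited so far: [8, 49, 18, 45, 22, 46, 44, 27, 25, 30, 31]
  queue [35] -> pop 35, enqueue [none], visited so far: [8, 49, 18, 45, 22, 46, 44, 27, 25, 30, 31, 35]
Result: [8, 49, 18, 45, 22, 46, 44, 27, 25, 30, 31, 35]


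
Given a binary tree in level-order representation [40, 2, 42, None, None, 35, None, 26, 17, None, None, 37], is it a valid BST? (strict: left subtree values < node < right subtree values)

Level-order array: [40, 2, 42, None, None, 35, None, 26, 17, None, None, 37]
Validate using subtree bounds (lo, hi): at each node, require lo < value < hi,
then recurse left with hi=value and right with lo=value.
Preorder trace (stopping at first violation):
  at node 40 with bounds (-inf, +inf): OK
  at node 2 with bounds (-inf, 40): OK
  at node 42 with bounds (40, +inf): OK
  at node 35 with bounds (40, 42): VIOLATION
Node 35 violates its bound: not (40 < 35 < 42).
Result: Not a valid BST
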